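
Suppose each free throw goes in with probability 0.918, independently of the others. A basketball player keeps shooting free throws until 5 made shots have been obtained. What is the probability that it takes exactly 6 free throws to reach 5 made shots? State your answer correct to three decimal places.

Y = trial on which the fifth success occurs; negative binomial, r=5, p=0.918.
P(Y=6) = C(5,4) · p^5 · (1−p)^1
= 5 · 0.65195 · 0.082 = 0.26730

0.267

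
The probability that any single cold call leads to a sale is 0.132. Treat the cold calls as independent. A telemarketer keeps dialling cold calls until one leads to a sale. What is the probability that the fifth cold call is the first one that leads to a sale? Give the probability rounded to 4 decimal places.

0.0749

Geometric (trials to first success), p = 0.132.
P(Y = 5) = (1−p)^4 · p = 0.56765 · 0.132 = 0.074929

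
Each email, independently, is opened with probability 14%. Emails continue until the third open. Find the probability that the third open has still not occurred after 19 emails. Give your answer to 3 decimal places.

Needing more than 19 emails ⇔ fewer than 3 successes in the first 19. With X ~ Binomial(19, 0.14), P(Y > 19) = P(X ≤ 2).
  k=0: C(19,0)·0.14^0·0.86^19 = 0.05695
  k=1: C(19,1)·0.14^1·0.86^18 = 0.17614
  k=2: C(19,2)·0.14^2·0.86^17 = 0.25806
P(X ≤ 2) = 0.49115

0.491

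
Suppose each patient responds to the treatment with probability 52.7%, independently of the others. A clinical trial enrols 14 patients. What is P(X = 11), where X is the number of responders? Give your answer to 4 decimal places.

0.0335

X ~ Binomial(n=14, p=0.527).
P(X=11) = C(14,11) · p^11 · (1−p)^3
= 364 · 0.0008708 · 0.10582 = 0.033543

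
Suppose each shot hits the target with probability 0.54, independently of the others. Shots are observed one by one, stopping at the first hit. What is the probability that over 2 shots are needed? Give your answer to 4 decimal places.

Y = number of shots to the first success; geometric, p = 0.54.
P(Y > 2) = P(first 2 all fail) = (1−p)^2 = 0.211600

0.2116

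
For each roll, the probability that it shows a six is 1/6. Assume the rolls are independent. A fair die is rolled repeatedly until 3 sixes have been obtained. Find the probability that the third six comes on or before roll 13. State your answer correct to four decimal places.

0.3719

Finishing within 13 rolls ⇔ at least 3 successes in the first 13. With X ~ Binomial(13, 0.166667), P(Y ≤ 13) = 1 − P(X ≤ 2).
  k=0: C(13,0)·0.166667^0·0.833333^13 = 0.093464
  k=1: C(13,1)·0.166667^1·0.833333^12 = 0.243006
  k=2: C(13,2)·0.166667^2·0.833333^11 = 0.291607
1 − 0.628077 = 0.371923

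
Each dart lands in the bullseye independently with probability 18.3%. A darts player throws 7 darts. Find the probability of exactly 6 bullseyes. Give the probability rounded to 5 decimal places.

X ~ Binomial(n=7, p=0.183).
P(X=6) = C(7,6) · p^6 · (1−p)^1
= 7 · 3.7558e-05 · 0.817 = 0.0002148

0.00021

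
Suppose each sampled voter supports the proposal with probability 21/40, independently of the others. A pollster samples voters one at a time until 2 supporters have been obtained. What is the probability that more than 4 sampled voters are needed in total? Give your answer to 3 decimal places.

0.276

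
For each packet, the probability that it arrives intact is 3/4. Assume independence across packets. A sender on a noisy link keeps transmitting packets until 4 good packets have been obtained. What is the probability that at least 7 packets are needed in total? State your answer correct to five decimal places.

0.16943

Needing more than 6 packets ⇔ fewer than 4 successes in the first 6. With X ~ Binomial(6, 0.75), P(Y > 6) = P(X ≤ 3).
  k=0: C(6,0)·0.75^0·0.25^6 = 0.0002441
  k=1: C(6,1)·0.75^1·0.25^5 = 0.0043945
  k=2: C(6,2)·0.75^2·0.25^4 = 0.0329590
  k=3: C(6,3)·0.75^3·0.25^3 = 0.1318359
P(X ≤ 3) = 0.1694336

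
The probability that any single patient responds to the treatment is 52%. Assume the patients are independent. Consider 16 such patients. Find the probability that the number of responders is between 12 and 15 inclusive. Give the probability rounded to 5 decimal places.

0.05370

X ~ Binomial(16, 0.52); P(12 ≤ X ≤ 15) = Σ C(16,k) p^k (1−p)^(16−k) over k:
  k=12: C(16,12)·0.52^12·0.48^4 = 0.0377639
  k=13: C(16,13)·0.52^13·0.48^3 = 0.0125880
  k=14: C(16,14)·0.52^14·0.48^2 = 0.0029222
  k=15: C(16,15)·0.52^15·0.48^1 = 0.0004221
Total = 0.0536961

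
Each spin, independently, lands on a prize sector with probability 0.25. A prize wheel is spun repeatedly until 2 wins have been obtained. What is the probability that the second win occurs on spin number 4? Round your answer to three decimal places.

0.105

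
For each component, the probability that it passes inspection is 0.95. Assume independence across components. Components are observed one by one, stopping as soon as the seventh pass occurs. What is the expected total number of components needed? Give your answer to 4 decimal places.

7.3684

Y = total components until the seventh success; negative binomial with r=7, p=0.95.
E[Y] = r / p = 7 / 0.95 = 7.368421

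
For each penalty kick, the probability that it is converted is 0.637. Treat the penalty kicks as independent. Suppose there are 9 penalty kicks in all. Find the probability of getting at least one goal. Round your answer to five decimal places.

P(at least one) = 1 − P(none) = 1 − (1 − 0.637)^9
= 1 − 0.0001094 = 0.9998906

0.99989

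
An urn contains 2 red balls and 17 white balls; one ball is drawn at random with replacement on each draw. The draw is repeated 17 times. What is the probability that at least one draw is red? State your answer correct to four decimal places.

P(at least one) = 1 − P(none) = 1 − (1 − 0.105263)^17
= 1 − 0.150946 = 0.849054

0.8491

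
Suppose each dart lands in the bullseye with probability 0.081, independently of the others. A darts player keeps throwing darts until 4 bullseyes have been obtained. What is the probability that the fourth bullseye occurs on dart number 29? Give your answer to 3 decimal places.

0.017

Y = trial on which the fourth success occurs; negative binomial, r=4, p=0.081.
P(Y=29) = C(28,3) · p^4 · (1−p)^25
= 3276 · 4.3047e-05 · 0.12103 = 0.01707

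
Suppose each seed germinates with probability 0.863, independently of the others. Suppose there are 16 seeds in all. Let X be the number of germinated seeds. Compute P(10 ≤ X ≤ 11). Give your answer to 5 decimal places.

0.05382

X ~ Binomial(16, 0.863); P(10 ≤ X ≤ 11) = Σ C(16,k) p^k (1−p)^(16−k) over k:
  k=10: C(16,10)·0.863^10·0.137^6 = 0.0121326
  k=11: C(16,11)·0.863^11·0.137^5 = 0.0416873
Total = 0.0538200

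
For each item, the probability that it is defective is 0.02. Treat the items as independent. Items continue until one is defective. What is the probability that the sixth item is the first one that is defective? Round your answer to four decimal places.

0.0181

Geometric (trials to first success), p = 0.02.
P(Y = 6) = (1−p)^5 · p = 0.90392 · 0.02 = 0.018078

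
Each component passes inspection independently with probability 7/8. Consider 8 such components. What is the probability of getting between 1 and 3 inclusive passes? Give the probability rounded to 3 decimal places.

X ~ Binomial(8, 0.875); P(1 ≤ X ≤ 3) = Σ C(8,k) p^k (1−p)^(8−k) over k:
  k=1: C(8,1)·0.875^1·0.125^7 = 0.00000
  k=2: C(8,2)·0.875^2·0.125^6 = 0.00008
  k=3: C(8,3)·0.875^3·0.125^5 = 0.00114
Total = 0.00123

0.001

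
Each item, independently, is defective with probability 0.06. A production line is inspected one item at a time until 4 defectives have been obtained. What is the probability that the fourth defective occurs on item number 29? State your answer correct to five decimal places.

0.00904

Y = trial on which the fourth success occurs; negative binomial, r=4, p=0.06.
P(Y=29) = C(28,3) · p^4 · (1−p)^25
= 3276 · 1.296e-05 · 0.21291 = 0.0090395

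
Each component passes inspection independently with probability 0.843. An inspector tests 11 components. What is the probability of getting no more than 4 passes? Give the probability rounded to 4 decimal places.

X ~ Binomial(11, 0.843); P(X ≤ 4) = Σ C(11,k) p^k (1−p)^(11−k) over k:
  k=0: C(11,0)·0.843^0·0.157^11 = 0.000000
  k=1: C(11,1)·0.843^1·0.157^10 = 0.000000
  k=2: C(11,2)·0.843^2·0.157^9 = 0.000002
  k=3: C(11,3)·0.843^3·0.157^8 = 0.000036
  k=4: C(11,4)·0.843^4·0.157^7 = 0.000392
Total = 0.000431

0.0004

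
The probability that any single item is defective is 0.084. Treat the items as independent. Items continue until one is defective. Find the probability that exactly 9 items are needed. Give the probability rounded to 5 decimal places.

0.04163

Geometric (trials to first success), p = 0.084.
P(Y = 9) = (1−p)^8 · p = 0.49564 · 0.084 = 0.0416335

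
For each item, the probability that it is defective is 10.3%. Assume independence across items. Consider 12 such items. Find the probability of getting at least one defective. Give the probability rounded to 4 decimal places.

0.7287

P(at least one) = 1 − P(none) = 1 − (1 − 0.103)^12
= 1 − 0.271337 = 0.728663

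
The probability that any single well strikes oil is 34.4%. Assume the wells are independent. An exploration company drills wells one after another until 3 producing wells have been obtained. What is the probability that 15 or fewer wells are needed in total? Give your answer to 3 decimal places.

0.932

Finishing within 15 wells ⇔ at least 3 successes in the first 15. With X ~ Binomial(15, 0.344), P(Y ≤ 15) = 1 − P(X ≤ 2).
  k=0: C(15,0)·0.344^0·0.656^15 = 0.00179
  k=1: C(15,1)·0.344^1·0.656^14 = 0.01410
  k=2: C(15,2)·0.344^2·0.656^13 = 0.05177
1 − 0.06766 = 0.93234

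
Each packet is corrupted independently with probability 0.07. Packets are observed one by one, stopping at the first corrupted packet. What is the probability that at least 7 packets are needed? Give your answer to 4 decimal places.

Y = number of packets to the first success; geometric, p = 0.07.
P(Y > 6) = P(first 6 all fail) = (1−p)^6 = 0.646990

0.6470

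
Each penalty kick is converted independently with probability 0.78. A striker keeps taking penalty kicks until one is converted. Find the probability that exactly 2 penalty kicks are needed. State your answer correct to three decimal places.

0.172

Geometric (trials to first success), p = 0.78.
P(Y = 2) = (1−p)^1 · p = 0.22 · 0.78 = 0.17160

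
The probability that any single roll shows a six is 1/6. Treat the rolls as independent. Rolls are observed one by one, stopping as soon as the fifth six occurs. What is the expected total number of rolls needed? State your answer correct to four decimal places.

30.0000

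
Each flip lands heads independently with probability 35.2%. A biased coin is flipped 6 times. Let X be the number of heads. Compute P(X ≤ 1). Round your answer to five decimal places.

0.31534

X ~ Binomial(6, 0.352); P(X ≤ 1) = Σ C(6,k) p^k (1−p)^(6−k) over k:
  k=0: C(6,0)·0.352^0·0.648^6 = 0.0740372
  k=1: C(6,1)·0.352^1·0.648^5 = 0.2413065
Total = 0.3153437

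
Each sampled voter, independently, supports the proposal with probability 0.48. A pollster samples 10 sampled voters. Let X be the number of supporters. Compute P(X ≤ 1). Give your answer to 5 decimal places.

0.01479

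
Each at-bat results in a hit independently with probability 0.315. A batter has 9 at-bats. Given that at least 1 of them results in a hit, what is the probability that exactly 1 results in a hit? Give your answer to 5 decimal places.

0.14215

X ~ Binomial(9, 0.315). Want P(X=1 | X≥1) = P(X=1) / P(X≥1).
P(X=1) = C(9,1)·0.315^1·0.685^8 = 0.1374288
P(X≥1) = 1 − 0.0332059 = 0.9667941
Ratio = 0.1374288 / 0.9667941 = 0.1421489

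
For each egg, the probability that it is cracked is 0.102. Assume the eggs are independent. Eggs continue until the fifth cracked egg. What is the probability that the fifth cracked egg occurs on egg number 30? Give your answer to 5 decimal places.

Y = trial on which the fifth success occurs; negative binomial, r=5, p=0.102.
P(Y=30) = C(29,4) · p^5 · (1−p)^25
= 23751 · 1.1041e-05 · 0.067906 = 0.0178070

0.01781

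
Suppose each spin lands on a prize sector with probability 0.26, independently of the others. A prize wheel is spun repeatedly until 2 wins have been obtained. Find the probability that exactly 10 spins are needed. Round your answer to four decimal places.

0.0547

Y = trial on which the second success occurs; negative binomial, r=2, p=0.26.
P(Y=10) = C(9,1) · p^2 · (1−p)^8
= 9 · 0.0676 · 0.089919 = 0.054707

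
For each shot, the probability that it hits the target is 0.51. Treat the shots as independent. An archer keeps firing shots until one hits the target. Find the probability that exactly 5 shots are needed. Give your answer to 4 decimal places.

0.0294

Geometric (trials to first success), p = 0.51.
P(Y = 5) = (1−p)^4 · p = 0.057648 · 0.51 = 0.029400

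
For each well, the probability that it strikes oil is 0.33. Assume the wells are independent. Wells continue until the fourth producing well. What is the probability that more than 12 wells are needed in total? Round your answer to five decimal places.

0.40266

Needing more than 12 wells ⇔ fewer than 4 successes in the first 12. With X ~ Binomial(12, 0.33), P(Y > 12) = P(X ≤ 3).
  k=0: C(12,0)·0.33^0·0.67^12 = 0.0081827
  k=1: C(12,1)·0.33^1·0.67^11 = 0.0483635
  k=2: C(12,2)·0.33^2·0.67^10 = 0.1310146
  k=3: C(12,3)·0.33^3·0.67^9 = 0.2150987
P(X ≤ 3) = 0.4026596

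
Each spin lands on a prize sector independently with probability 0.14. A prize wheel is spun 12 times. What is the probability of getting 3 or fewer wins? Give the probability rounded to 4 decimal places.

0.9250

X ~ Binomial(12, 0.14); P(X ≤ 3) = Σ C(12,k) p^k (1−p)^(12−k) over k:
  k=0: C(12,0)·0.14^0·0.86^12 = 0.163675
  k=1: C(12,1)·0.14^1·0.86^11 = 0.319737
  k=2: C(12,2)·0.14^2·0.86^10 = 0.286276
  k=3: C(12,3)·0.14^3·0.86^9 = 0.155343
Total = 0.925030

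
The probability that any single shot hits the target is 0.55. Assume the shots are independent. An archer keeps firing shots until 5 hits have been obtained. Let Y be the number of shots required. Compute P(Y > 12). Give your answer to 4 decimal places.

Needing more than 12 shots ⇔ fewer than 5 successes in the first 12. With X ~ Binomial(12, 0.55), P(Y > 12) = P(X ≤ 4).
  k=0: C(12,0)·0.55^0·0.45^12 = 0.000069
  k=1: C(12,1)·0.55^1·0.45^11 = 0.001011
  k=2: C(12,2)·0.55^2·0.45^10 = 0.006798
  k=3: C(12,3)·0.55^3·0.45^9 = 0.027696
  k=4: C(12,4)·0.55^4·0.45^8 = 0.076165
P(X ≤ 4) = 0.111740

0.1117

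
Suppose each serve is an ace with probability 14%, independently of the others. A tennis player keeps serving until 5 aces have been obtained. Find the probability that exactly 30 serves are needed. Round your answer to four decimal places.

0.0294

Y = trial on which the fifth success occurs; negative binomial, r=5, p=0.14.
P(Y=30) = C(29,4) · p^5 · (1−p)^25
= 23751 · 5.3782e-05 · 0.023039 = 0.029430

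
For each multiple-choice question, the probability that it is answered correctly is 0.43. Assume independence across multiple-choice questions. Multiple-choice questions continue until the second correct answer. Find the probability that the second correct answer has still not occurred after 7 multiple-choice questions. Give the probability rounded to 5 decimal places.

Needing more than 7 multiple-choice questions ⇔ fewer than 2 successes in the first 7. With X ~ Binomial(7, 0.43), P(Y > 7) = P(X ≤ 1).
  k=0: C(7,0)·0.43^0·0.57^7 = 0.0195490
  k=1: C(7,1)·0.43^1·0.57^6 = 0.1032323
P(X ≤ 1) = 0.1227813

0.12278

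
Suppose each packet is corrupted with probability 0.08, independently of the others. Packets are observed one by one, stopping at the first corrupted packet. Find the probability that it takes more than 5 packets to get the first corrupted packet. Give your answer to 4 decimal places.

0.6591

Y = number of packets to the first success; geometric, p = 0.08.
P(Y > 5) = P(first 5 all fail) = (1−p)^5 = 0.659082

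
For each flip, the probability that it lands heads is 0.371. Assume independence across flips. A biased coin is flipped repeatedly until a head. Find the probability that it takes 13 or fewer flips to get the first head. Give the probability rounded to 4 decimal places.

0.9976

Y = number of flips to the first success; geometric, p = 0.371.
P(Y ≤ 13) = 1 − (1−p)^13 = 1 − 0.002412 = 0.997588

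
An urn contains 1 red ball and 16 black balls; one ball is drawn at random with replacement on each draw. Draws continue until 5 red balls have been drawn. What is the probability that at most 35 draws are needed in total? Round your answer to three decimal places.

0.052

Finishing within 35 draws ⇔ at least 5 successes in the first 35. With X ~ Binomial(35, 0.058824), P(Y ≤ 35) = 1 − P(X ≤ 4).
  k=0: C(35,0)·0.058824^0·0.941176^35 = 0.11981
  k=1: C(35,1)·0.058824^1·0.941176^34 = 0.26208
  k=2: C(35,2)·0.058824^2·0.941176^33 = 0.27846
  k=3: C(35,3)·0.058824^3·0.941176^32 = 0.19144
  k=4: C(35,4)·0.058824^4·0.941176^31 = 0.09572
1 − 0.94751 = 0.05249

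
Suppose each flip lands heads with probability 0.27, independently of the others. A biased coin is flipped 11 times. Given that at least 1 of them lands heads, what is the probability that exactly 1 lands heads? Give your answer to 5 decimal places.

X ~ Binomial(11, 0.27). Want P(X=1 | X≥1) = P(X=1) / P(X≥1).
P(X=1) = C(11,1)·0.27^1·0.73^10 = 0.1276395
P(X≥1) = 1 − 0.0313727 = 0.9686273
Ratio = 0.1276395 / 0.9686273 = 0.1317736

0.13177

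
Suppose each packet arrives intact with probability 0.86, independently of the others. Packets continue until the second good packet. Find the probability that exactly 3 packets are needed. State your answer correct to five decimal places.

0.20709

Y = trial on which the second success occurs; negative binomial, r=2, p=0.86.
P(Y=3) = C(2,1) · p^2 · (1−p)^1
= 2 · 0.7396 · 0.14 = 0.2070880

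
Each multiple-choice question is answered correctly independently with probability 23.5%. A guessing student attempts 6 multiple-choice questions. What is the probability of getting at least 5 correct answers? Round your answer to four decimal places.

0.0035

X ~ Binomial(6, 0.235); P(X ≥ 5) = Σ C(6,k) p^k (1−p)^(6−k) over k:
  k=5: C(6,5)·0.235^5·0.765^1 = 0.003290
  k=6: C(6,6)·0.235^6·0.765^0 = 0.000168
Total = 0.003458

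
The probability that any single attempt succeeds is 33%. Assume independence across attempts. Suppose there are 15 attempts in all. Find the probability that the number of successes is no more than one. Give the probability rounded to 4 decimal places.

X ~ Binomial(15, 0.33); P(X ≤ 1) = Σ C(15,k) p^k (1−p)^(15−k) over k:
  k=0: C(15,0)·0.33^0·0.67^15 = 0.002461
  k=1: C(15,1)·0.33^1·0.67^14 = 0.018182
Total = 0.020644

0.0206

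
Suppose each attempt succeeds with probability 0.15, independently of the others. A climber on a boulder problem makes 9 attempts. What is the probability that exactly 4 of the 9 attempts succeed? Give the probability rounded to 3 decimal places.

0.028

X ~ Binomial(n=9, p=0.15).
P(X=4) = C(9,4) · p^4 · (1−p)^5
= 126 · 0.00050625 · 0.44371 = 0.02830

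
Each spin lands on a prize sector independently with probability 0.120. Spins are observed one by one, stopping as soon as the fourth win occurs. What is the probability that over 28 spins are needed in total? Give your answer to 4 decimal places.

Needing more than 28 spins ⇔ fewer than 4 successes in the first 28. With X ~ Binomial(28, 0.12), P(Y > 28) = P(X ≤ 3).
  k=0: C(28,0)·0.12^0·0.88^28 = 0.027894
  k=1: C(28,1)·0.12^1·0.88^27 = 0.106505
  k=2: C(28,2)·0.12^2·0.88^26 = 0.196067
  k=3: C(28,3)·0.12^3·0.88^25 = 0.231715
P(X ≤ 3) = 0.562181

0.5622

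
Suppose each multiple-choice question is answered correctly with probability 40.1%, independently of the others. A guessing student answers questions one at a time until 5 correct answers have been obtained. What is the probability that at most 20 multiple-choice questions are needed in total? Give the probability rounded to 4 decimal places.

Finishing within 20 multiple-choice questions ⇔ at least 5 successes in the first 20. With X ~ Binomial(20, 0.401), P(Y ≤ 20) = 1 − P(X ≤ 4).
  k=0: C(20,0)·0.401^0·0.599^20 = 0.000035
  k=1: C(20,1)·0.401^1·0.599^19 = 0.000473
  k=2: C(20,2)·0.401^2·0.599^18 = 0.003011
  k=3: C(20,3)·0.401^3·0.599^17 = 0.012095
  k=4: C(20,4)·0.401^4·0.599^16 = 0.034411
1 − 0.050026 = 0.949974

0.9500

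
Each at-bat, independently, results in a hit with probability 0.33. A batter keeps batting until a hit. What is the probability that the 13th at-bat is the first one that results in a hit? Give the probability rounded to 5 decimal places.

Geometric (trials to first success), p = 0.33.
P(Y = 13) = (1−p)^12 · p = 0.0081827 · 0.33 = 0.0027003

0.00270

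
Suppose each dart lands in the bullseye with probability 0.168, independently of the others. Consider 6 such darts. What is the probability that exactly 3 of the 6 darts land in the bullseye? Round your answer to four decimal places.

0.0546

X ~ Binomial(n=6, p=0.168).
P(X=3) = C(6,3) · p^3 · (1−p)^3
= 20 · 0.0047416 · 0.57593 = 0.054617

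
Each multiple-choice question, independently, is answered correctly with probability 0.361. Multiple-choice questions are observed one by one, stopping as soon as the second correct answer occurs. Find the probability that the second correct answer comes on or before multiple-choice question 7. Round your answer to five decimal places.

0.78447

Finishing within 7 multiple-choice questions ⇔ at least 2 successes in the first 7. With X ~ Binomial(7, 0.361), P(Y ≤ 7) = 1 − P(X ≤ 1).
  k=0: C(7,0)·0.361^0·0.639^7 = 0.0435017
  k=1: C(7,1)·0.361^1·0.639^6 = 0.1720325
1 − 0.2155341 = 0.7844659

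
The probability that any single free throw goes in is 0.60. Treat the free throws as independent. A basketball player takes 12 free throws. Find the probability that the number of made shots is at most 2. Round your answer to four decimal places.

0.0028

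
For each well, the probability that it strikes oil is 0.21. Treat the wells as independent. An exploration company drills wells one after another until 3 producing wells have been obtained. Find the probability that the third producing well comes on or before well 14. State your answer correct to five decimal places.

0.58873

Finishing within 14 wells ⇔ at least 3 successes in the first 14. With X ~ Binomial(14, 0.21), P(Y ≤ 14) = 1 − P(X ≤ 2).
  k=0: C(14,0)·0.21^0·0.79^14 = 0.0368790
  k=1: C(14,1)·0.21^1·0.79^13 = 0.1372459
  k=2: C(14,2)·0.21^2·0.79^12 = 0.2371401
1 − 0.4112651 = 0.5887349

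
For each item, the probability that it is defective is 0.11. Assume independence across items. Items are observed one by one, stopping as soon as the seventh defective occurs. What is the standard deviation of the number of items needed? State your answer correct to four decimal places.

22.6909

Y = total items until the seventh success; negative binomial with r=7, p=0.11.
SD(Y) = √[r(1−p)/p²] = √(514.876033) = 22.690880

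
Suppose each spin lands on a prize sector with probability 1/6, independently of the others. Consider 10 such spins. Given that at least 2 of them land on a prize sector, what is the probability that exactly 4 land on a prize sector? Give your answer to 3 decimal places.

0.105

X ~ Binomial(10, 0.166667). Want P(X=4 | X≥2) = P(X=4) / P(X≥2).
P(X=4) = C(10,4)·0.166667^4·0.833333^6 = 0.05427
P(X≥2) = 1 − 0.16151 − 0.32301 = 0.51548
Ratio = 0.05427 / 0.51548 = 0.10527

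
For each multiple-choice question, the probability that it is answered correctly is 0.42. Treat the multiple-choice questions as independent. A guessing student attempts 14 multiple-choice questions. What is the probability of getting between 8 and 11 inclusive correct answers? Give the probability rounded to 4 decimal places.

X ~ Binomial(14, 0.42); P(8 ≤ X ≤ 11) = Σ C(14,k) p^k (1−p)^(14−k) over k:
  k=8: C(14,8)·0.42^8·0.58^6 = 0.110692
  k=9: C(14,9)·0.42^9·0.58^5 = 0.053438
  k=10: C(14,10)·0.42^10·0.58^4 = 0.019348
  k=11: C(14,11)·0.42^11·0.58^3 = 0.005095
Total = 0.188573

0.1886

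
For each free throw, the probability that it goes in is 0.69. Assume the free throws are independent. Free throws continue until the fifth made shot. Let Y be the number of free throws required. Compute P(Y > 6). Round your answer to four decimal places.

Needing more than 6 free throws ⇔ fewer than 5 successes in the first 6. With X ~ Binomial(6, 0.69), P(Y > 6) = P(X ≤ 4).
  k=0: C(6,0)·0.69^0·0.31^6 = 0.000888
  k=1: C(6,1)·0.69^1·0.31^5 = 0.011852
  k=2: C(6,2)·0.69^2·0.31^4 = 0.065953
  k=3: C(6,3)·0.69^3·0.31^3 = 0.195732
  k=4: C(6,4)·0.69^4·0.31^2 = 0.326747
P(X ≤ 4) = 0.601172

0.6012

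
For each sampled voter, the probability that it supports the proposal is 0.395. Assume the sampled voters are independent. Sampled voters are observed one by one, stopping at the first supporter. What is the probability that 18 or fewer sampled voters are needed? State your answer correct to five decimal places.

0.99988

Y = number of sampled voters to the first success; geometric, p = 0.395.
P(Y ≤ 18) = 1 − (1−p)^18 = 1 − 0.0001179 = 0.9998821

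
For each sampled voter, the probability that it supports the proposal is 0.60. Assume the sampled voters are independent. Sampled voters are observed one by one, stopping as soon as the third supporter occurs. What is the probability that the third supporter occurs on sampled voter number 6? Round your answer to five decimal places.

Y = trial on which the third success occurs; negative binomial, r=3, p=0.60.
P(Y=6) = C(5,2) · p^3 · (1−p)^3
= 10 · 0.216 · 0.064 = 0.1382400

0.13824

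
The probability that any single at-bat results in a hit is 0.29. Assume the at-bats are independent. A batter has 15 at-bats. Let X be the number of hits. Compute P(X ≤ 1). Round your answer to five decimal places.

0.04186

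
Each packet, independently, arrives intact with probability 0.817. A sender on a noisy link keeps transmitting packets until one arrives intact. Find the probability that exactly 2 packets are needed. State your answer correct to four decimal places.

0.1495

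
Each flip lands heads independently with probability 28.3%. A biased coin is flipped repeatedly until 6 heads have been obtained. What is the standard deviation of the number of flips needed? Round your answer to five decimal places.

Y = total flips until the sixth success; negative binomial with r=6, p=0.283.
SD(Y) = √[r(1−p)/p²] = √(53.7152418) = 7.3290683

7.32907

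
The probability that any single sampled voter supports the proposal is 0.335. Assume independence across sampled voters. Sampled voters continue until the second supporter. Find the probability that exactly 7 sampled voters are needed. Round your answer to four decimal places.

Y = trial on which the second success occurs; negative binomial, r=2, p=0.335.
P(Y=7) = C(6,1) · p^2 · (1−p)^5
= 6 · 0.11223 · 0.13005 = 0.087569

0.0876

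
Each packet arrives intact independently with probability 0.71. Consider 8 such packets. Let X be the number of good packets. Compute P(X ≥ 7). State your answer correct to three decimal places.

0.276

X ~ Binomial(8, 0.71); P(X ≥ 7) = Σ C(8,k) p^k (1−p)^(8−k) over k:
  k=7: C(8,7)·0.71^7·0.29^1 = 0.21101
  k=8: C(8,8)·0.71^8·0.29^0 = 0.06458
Total = 0.27558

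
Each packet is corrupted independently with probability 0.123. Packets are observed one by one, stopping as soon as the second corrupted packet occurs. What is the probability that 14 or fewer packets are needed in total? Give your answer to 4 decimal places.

0.5282

Finishing within 14 packets ⇔ at least 2 successes in the first 14. With X ~ Binomial(14, 0.123), P(Y ≤ 14) = 1 − P(X ≤ 1).
  k=0: C(14,0)·0.123^0·0.877^14 = 0.159219
  k=1: C(14,1)·0.123^1·0.877^13 = 0.312628
1 − 0.471847 = 0.528153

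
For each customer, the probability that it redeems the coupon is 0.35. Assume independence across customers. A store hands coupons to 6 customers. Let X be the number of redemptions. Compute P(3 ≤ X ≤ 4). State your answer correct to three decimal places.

X ~ Binomial(6, 0.35); P(3 ≤ X ≤ 4) = Σ C(6,k) p^k (1−p)^(6−k) over k:
  k=3: C(6,3)·0.35^3·0.65^3 = 0.23549
  k=4: C(6,4)·0.35^4·0.65^2 = 0.09510
Total = 0.33059

0.331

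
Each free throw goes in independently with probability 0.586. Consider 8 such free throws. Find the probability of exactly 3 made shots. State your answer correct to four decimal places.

X ~ Binomial(n=8, p=0.586).
P(X=3) = C(8,3) · p^3 · (1−p)^5
= 56 · 0.20123 · 0.012162 = 0.137051

0.1371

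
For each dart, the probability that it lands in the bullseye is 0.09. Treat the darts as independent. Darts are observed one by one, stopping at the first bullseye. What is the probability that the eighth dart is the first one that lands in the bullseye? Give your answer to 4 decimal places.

0.0465

Geometric (trials to first success), p = 0.09.
P(Y = 8) = (1−p)^7 · p = 0.51676 · 0.09 = 0.046508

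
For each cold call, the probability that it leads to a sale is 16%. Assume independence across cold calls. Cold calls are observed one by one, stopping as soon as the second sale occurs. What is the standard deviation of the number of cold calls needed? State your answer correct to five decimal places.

Y = total cold calls until the second success; negative binomial with r=2, p=0.16.
SD(Y) = √[r(1−p)/p²] = √(65.6250000) = 8.1009259

8.10093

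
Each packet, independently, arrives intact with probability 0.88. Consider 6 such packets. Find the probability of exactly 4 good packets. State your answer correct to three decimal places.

X ~ Binomial(n=6, p=0.88).
P(X=4) = C(6,4) · p^4 · (1−p)^2
= 15 · 0.5997 · 0.0144 = 0.12953

0.130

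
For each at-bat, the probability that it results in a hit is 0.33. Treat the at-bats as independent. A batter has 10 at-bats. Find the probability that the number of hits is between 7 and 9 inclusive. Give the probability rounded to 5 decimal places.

X ~ Binomial(10, 0.33); P(7 ≤ X ≤ 9) = Σ C(10,k) p^k (1−p)^(10−k) over k:
  k=7: C(10,7)·0.33^7·0.67^3 = 0.0153817
  k=8: C(10,8)·0.33^8·0.67^2 = 0.0028410
  k=9: C(10,9)·0.33^9·0.67^1 = 0.0003110
Total = 0.0185336

0.01853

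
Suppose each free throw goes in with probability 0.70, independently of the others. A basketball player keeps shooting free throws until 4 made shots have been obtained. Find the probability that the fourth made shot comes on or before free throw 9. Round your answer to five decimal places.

Finishing within 9 free throws ⇔ at least 4 successes in the first 9. With X ~ Binomial(9, 0.70), P(Y ≤ 9) = 1 − P(X ≤ 3).
  k=0: C(9,0)·0.70^0·0.30^9 = 0.0000197
  k=1: C(9,1)·0.70^1·0.30^8 = 0.0004133
  k=2: C(9,2)·0.70^2·0.30^7 = 0.0038579
  k=3: C(9,3)·0.70^3·0.30^6 = 0.0210039
1 − 0.0252948 = 0.9747052

0.97471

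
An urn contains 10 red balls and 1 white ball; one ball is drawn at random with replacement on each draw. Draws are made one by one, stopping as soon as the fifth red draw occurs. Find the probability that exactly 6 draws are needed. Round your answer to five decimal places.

0.28224

Y = trial on which the fifth success occurs; negative binomial, r=5, p=0.909091.
P(Y=6) = C(5,4) · p^5 · (1−p)^1
= 5 · 0.62092 · 0.090909 = 0.2822370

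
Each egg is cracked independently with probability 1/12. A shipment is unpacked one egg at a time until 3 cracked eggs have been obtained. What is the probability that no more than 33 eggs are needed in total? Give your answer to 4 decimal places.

0.5264

Finishing within 33 eggs ⇔ at least 3 successes in the first 33. With X ~ Binomial(33, 0.083333), P(Y ≤ 33) = 1 − P(X ≤ 2).
  k=0: C(33,0)·0.083333^0·0.916667^33 = 0.056621
  k=1: C(33,1)·0.083333^1·0.916667^32 = 0.169863
  k=2: C(33,2)·0.083333^2·0.916667^31 = 0.247073
1 − 0.473557 = 0.526443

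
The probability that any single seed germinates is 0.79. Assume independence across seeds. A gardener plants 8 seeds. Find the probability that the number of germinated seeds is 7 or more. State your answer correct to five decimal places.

0.47434

X ~ Binomial(8, 0.79); P(X ≥ 7) = Σ C(8,k) p^k (1−p)^(8−k) over k:
  k=7: C(8,7)·0.79^7·0.21^1 = 0.3226257
  k=8: C(8,8)·0.79^8·0.21^0 = 0.1517109
Total = 0.4743366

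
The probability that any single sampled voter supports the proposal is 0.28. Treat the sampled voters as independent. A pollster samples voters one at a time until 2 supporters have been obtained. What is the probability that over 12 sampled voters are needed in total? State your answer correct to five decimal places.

Needing more than 12 sampled voters ⇔ fewer than 2 successes in the first 12. With X ~ Binomial(12, 0.28), P(Y > 12) = P(X ≤ 1).
  k=0: C(12,0)·0.28^0·0.72^12 = 0.0194084
  k=1: C(12,1)·0.28^1·0.72^11 = 0.0905726
P(X ≤ 1) = 0.1099810

0.10998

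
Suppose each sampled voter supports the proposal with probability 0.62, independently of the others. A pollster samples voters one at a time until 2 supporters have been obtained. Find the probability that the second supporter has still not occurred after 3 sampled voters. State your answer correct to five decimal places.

Needing more than 3 sampled voters ⇔ fewer than 2 successes in the first 3. With X ~ Binomial(3, 0.62), P(Y > 3) = P(X ≤ 1).
  k=0: C(3,0)·0.62^0·0.38^3 = 0.0548720
  k=1: C(3,1)·0.62^1·0.38^2 = 0.2685840
P(X ≤ 1) = 0.3234560

0.32346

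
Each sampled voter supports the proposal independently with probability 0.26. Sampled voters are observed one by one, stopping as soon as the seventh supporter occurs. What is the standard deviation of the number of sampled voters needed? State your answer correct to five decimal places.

8.75370

Y = total sampled voters until the seventh success; negative binomial with r=7, p=0.26.
SD(Y) = √[r(1−p)/p²] = √(76.6272189) = 8.7536974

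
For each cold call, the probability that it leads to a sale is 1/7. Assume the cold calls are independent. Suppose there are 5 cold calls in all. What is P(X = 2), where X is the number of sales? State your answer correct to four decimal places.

X ~ Binomial(n=5, p=0.142857).
P(X=2) = C(5,2) · p^2 · (1−p)^3
= 10 · 0.020408 · 0.62974 = 0.128518

0.1285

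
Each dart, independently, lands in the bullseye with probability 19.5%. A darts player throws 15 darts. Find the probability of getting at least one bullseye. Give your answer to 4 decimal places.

0.9614

P(at least one) = 1 − P(none) = 1 − (1 − 0.195)^15
= 1 − 0.038631 = 0.961369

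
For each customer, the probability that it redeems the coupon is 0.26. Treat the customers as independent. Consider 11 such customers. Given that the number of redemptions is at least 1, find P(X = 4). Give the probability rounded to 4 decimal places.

X ~ Binomial(11, 0.26). Want P(X=4 | X≥1) = P(X=4) / P(X≥1).
P(X=4) = C(11,4)·0.26^4·0.74^7 = 0.183244
P(X≥1) = 1 − 0.036438 = 0.963562
Ratio = 0.183244 / 0.963562 = 0.190173

0.1902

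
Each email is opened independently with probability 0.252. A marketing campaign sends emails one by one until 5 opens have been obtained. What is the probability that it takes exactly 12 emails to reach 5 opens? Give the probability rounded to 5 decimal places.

Y = trial on which the fifth success occurs; negative binomial, r=5, p=0.252.
P(Y=12) = C(11,4) · p^5 · (1−p)^7
= 330 · 0.0010163 · 0.13101 = 0.0439367

0.04394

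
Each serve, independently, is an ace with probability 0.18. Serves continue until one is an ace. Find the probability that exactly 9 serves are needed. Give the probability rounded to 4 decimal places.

0.0368

Geometric (trials to first success), p = 0.18.
P(Y = 9) = (1−p)^8 · p = 0.20441 · 0.18 = 0.036795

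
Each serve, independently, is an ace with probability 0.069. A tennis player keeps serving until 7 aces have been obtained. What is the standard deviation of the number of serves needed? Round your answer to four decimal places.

36.9977

Y = total serves until the seventh success; negative binomial with r=7, p=0.069.
SD(Y) = √[r(1−p)/p²] = √(1368.830078) = 36.997704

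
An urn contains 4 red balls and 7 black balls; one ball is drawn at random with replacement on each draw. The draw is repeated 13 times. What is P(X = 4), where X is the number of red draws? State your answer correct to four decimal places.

X ~ Binomial(n=13, p=0.363636).
P(X=4) = C(13,4) · p^4 · (1−p)^9
= 715 · 0.017485 · 0.017114 = 0.213956

0.2140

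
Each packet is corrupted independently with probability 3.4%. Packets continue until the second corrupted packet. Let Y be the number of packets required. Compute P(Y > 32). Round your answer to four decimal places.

0.7029

Needing more than 32 packets ⇔ fewer than 2 successes in the first 32. With X ~ Binomial(32, 0.034), P(Y > 32) = P(X ≤ 1).
  k=0: C(32,0)·0.034^0·0.966^32 = 0.330574
  k=1: C(32,1)·0.034^1·0.966^31 = 0.372323
P(X ≤ 1) = 0.702896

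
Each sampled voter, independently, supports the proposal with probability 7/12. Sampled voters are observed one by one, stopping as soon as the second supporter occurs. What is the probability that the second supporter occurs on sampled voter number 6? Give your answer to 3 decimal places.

Y = trial on which the second success occurs; negative binomial, r=2, p=0.583333.
P(Y=6) = C(5,1) · p^2 · (1−p)^4
= 5 · 0.34028 · 0.030141 = 0.05128

0.051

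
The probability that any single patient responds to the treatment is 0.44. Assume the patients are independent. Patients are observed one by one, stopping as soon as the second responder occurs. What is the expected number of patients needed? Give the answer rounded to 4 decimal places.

Y = total patients until the second success; negative binomial with r=2, p=0.44.
E[Y] = r / p = 2 / 0.44 = 4.545455

4.5455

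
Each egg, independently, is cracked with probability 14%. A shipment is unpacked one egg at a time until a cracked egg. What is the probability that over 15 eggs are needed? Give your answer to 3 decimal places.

0.104

Y = number of eggs to the first success; geometric, p = 0.14.
P(Y > 15) = P(first 15 all fail) = (1−p)^15 = 0.10411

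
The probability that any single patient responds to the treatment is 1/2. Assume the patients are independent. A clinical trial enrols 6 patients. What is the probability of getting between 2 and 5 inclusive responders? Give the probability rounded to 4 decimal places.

X ~ Binomial(6, 0.50); P(2 ≤ X ≤ 5) = Σ C(6,k) p^k (1−p)^(6−k) over k:
  k=2: C(6,2)·0.50^2·0.50^4 = 0.234375
  k=3: C(6,3)·0.50^3·0.50^3 = 0.312500
  k=4: C(6,4)·0.50^4·0.50^2 = 0.234375
  k=5: C(6,5)·0.50^5·0.50^1 = 0.093750
Total = 0.875000

0.8750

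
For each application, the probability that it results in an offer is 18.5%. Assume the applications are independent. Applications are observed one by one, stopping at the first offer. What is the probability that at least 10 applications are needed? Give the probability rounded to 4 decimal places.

0.1586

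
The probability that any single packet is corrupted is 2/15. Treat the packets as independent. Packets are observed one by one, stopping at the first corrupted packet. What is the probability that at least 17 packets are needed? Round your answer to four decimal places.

Y = number of packets to the first success; geometric, p = 0.133333.
P(Y > 16) = P(first 16 all fail) = (1−p)^16 = 0.101306

0.1013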